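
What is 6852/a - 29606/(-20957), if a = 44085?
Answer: 482925958/307963115 ≈ 1.5681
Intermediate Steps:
6852/a - 29606/(-20957) = 6852/44085 - 29606/(-20957) = 6852*(1/44085) - 29606*(-1/20957) = 2284/14695 + 29606/20957 = 482925958/307963115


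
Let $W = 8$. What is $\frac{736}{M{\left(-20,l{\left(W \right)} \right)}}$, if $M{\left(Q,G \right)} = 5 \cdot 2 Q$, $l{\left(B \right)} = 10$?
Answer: $- \frac{92}{25} \approx -3.68$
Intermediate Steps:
$M{\left(Q,G \right)} = 10 Q$
$\frac{736}{M{\left(-20,l{\left(W \right)} \right)}} = \frac{736}{10 \left(-20\right)} = \frac{736}{-200} = 736 \left(- \frac{1}{200}\right) = - \frac{92}{25}$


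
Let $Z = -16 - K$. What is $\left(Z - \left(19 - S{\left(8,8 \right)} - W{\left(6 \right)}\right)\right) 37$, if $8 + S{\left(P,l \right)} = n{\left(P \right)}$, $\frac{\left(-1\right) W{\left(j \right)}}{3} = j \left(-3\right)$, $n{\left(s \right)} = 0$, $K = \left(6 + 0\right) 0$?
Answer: $407$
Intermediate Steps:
$K = 0$ ($K = 6 \cdot 0 = 0$)
$Z = -16$ ($Z = -16 - 0 = -16 + 0 = -16$)
$W{\left(j \right)} = 9 j$ ($W{\left(j \right)} = - 3 j \left(-3\right) = - 3 \left(- 3 j\right) = 9 j$)
$S{\left(P,l \right)} = -8$ ($S{\left(P,l \right)} = -8 + 0 = -8$)
$\left(Z - \left(19 - S{\left(8,8 \right)} - W{\left(6 \right)}\right)\right) 37 = \left(-16 + \left(\left(9 \cdot 6 - 8\right) - 19\right)\right) 37 = \left(-16 + \left(\left(54 - 8\right) - 19\right)\right) 37 = \left(-16 + \left(46 - 19\right)\right) 37 = \left(-16 + 27\right) 37 = 11 \cdot 37 = 407$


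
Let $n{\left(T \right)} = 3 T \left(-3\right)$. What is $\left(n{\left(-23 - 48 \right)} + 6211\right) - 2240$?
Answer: $4610$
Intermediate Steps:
$n{\left(T \right)} = - 9 T$
$\left(n{\left(-23 - 48 \right)} + 6211\right) - 2240 = \left(- 9 \left(-23 - 48\right) + 6211\right) - 2240 = \left(\left(-9\right) \left(-71\right) + 6211\right) - 2240 = \left(639 + 6211\right) - 2240 = 6850 - 2240 = 4610$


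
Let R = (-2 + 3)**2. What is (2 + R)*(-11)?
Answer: -33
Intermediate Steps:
R = 1 (R = 1**2 = 1)
(2 + R)*(-11) = (2 + 1)*(-11) = 3*(-11) = -33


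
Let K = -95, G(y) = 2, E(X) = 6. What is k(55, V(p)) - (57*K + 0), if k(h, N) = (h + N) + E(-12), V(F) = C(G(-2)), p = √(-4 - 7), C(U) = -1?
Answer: 5475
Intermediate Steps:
p = I*√11 (p = √(-11) = I*√11 ≈ 3.3166*I)
V(F) = -1
k(h, N) = 6 + N + h (k(h, N) = (h + N) + 6 = (N + h) + 6 = 6 + N + h)
k(55, V(p)) - (57*K + 0) = (6 - 1 + 55) - (57*(-95) + 0) = 60 - (-5415 + 0) = 60 - 1*(-5415) = 60 + 5415 = 5475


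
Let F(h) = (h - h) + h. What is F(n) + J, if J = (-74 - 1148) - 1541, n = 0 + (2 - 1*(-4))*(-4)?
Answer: -2787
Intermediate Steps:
n = -24 (n = 0 + (2 + 4)*(-4) = 0 + 6*(-4) = 0 - 24 = -24)
J = -2763 (J = -1222 - 1541 = -2763)
F(h) = h (F(h) = 0 + h = h)
F(n) + J = -24 - 2763 = -2787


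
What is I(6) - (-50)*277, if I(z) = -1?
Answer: 13849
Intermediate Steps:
I(6) - (-50)*277 = -1 - (-50)*277 = -1 - 50*(-277) = -1 + 13850 = 13849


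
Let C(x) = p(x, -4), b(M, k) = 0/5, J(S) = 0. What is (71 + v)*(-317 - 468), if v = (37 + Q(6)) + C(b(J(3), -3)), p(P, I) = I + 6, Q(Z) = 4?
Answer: -89490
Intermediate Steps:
b(M, k) = 0 (b(M, k) = 0*(1/5) = 0)
p(P, I) = 6 + I
C(x) = 2 (C(x) = 6 - 4 = 2)
v = 43 (v = (37 + 4) + 2 = 41 + 2 = 43)
(71 + v)*(-317 - 468) = (71 + 43)*(-317 - 468) = 114*(-785) = -89490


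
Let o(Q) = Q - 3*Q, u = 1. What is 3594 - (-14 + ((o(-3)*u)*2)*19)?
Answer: 3380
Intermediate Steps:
o(Q) = -2*Q
3594 - (-14 + ((o(-3)*u)*2)*19) = 3594 - (-14 + ((-2*(-3)*1)*2)*19) = 3594 - (-14 + ((6*1)*2)*19) = 3594 - (-14 + (6*2)*19) = 3594 - (-14 + 12*19) = 3594 - (-14 + 228) = 3594 - 1*214 = 3594 - 214 = 3380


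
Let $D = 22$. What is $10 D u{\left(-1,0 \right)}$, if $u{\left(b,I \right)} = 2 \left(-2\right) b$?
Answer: $880$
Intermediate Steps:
$u{\left(b,I \right)} = - 4 b$
$10 D u{\left(-1,0 \right)} = 10 \cdot 22 \left(\left(-4\right) \left(-1\right)\right) = 220 \cdot 4 = 880$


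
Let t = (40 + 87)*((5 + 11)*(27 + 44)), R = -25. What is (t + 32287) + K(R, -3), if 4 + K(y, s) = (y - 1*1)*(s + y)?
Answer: 177283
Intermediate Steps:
K(y, s) = -4 + (-1 + y)*(s + y) (K(y, s) = -4 + (y - 1*1)*(s + y) = -4 + (y - 1)*(s + y) = -4 + (-1 + y)*(s + y))
t = 144272 (t = 127*(16*71) = 127*1136 = 144272)
(t + 32287) + K(R, -3) = (144272 + 32287) + (-4 + (-25)² - 1*(-3) - 1*(-25) - 3*(-25)) = 176559 + (-4 + 625 + 3 + 25 + 75) = 176559 + 724 = 177283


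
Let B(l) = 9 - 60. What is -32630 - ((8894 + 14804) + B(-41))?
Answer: -56277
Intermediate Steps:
B(l) = -51
-32630 - ((8894 + 14804) + B(-41)) = -32630 - ((8894 + 14804) - 51) = -32630 - (23698 - 51) = -32630 - 1*23647 = -32630 - 23647 = -56277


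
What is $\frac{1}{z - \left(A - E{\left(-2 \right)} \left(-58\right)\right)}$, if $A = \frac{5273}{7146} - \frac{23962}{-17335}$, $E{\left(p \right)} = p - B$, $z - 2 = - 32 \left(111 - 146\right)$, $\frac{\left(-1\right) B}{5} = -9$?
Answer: $\frac{123875910}{476411861773} \approx 0.00026002$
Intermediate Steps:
$B = 45$ ($B = \left(-5\right) \left(-9\right) = 45$)
$z = 1122$ ($z = 2 - 32 \left(111 - 146\right) = 2 - -1120 = 2 + 1120 = 1122$)
$E{\left(p \right)} = -45 + p$ ($E{\left(p \right)} = p - 45 = -45 + p$)
$A = \frac{262639907}{123875910}$ ($A = 5273 \cdot \frac{1}{7146} - - \frac{23962}{17335} = \frac{5273}{7146} + \frac{23962}{17335} = \frac{262639907}{123875910} \approx 2.1202$)
$\frac{1}{z - \left(A - E{\left(-2 \right)} \left(-58\right)\right)} = \frac{1}{1122 - \left(\frac{262639907}{123875910} - \left(-45 - 2\right) \left(-58\right)\right)} = \frac{1}{1122 - - \frac{337423090753}{123875910}} = \frac{1}{1122 + \left(2726 - \frac{262639907}{123875910}\right)} = \frac{1}{1122 + \frac{337423090753}{123875910}} = \frac{1}{\frac{476411861773}{123875910}} = \frac{123875910}{476411861773}$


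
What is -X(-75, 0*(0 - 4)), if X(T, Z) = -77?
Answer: 77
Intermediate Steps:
-X(-75, 0*(0 - 4)) = -1*(-77) = 77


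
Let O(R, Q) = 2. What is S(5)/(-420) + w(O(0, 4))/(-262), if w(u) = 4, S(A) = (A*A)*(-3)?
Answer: 599/3668 ≈ 0.16330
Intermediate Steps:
S(A) = -3*A**2 (S(A) = A**2*(-3) = -3*A**2)
S(5)/(-420) + w(O(0, 4))/(-262) = -3*5**2/(-420) + 4/(-262) = -3*25*(-1/420) + 4*(-1/262) = -75*(-1/420) - 2/131 = 5/28 - 2/131 = 599/3668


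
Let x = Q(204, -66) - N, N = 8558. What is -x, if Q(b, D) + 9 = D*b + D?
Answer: 22097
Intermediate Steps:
Q(b, D) = -9 + D + D*b (Q(b, D) = -9 + (D*b + D) = -9 + (D + D*b) = -9 + D + D*b)
x = -22097 (x = (-9 - 66 - 66*204) - 1*8558 = (-9 - 66 - 13464) - 8558 = -13539 - 8558 = -22097)
-x = -1*(-22097) = 22097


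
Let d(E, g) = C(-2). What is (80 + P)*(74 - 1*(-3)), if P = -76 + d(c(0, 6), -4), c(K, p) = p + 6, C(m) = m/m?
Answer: 385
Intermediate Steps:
C(m) = 1
c(K, p) = 6 + p
d(E, g) = 1
P = -75 (P = -76 + 1 = -75)
(80 + P)*(74 - 1*(-3)) = (80 - 75)*(74 - 1*(-3)) = 5*(74 + 3) = 5*77 = 385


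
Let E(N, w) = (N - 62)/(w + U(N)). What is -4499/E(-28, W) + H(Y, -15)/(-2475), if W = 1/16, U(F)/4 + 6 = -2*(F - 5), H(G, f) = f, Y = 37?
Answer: 38017469/3168 ≈ 12000.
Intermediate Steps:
U(F) = 16 - 8*F (U(F) = -24 + 4*(-2*(F - 5)) = -24 + 4*(-2*(-5 + F)) = -24 + 4*(10 - 2*F) = -24 + (40 - 8*F) = 16 - 8*F)
W = 1/16 ≈ 0.062500
E(N, w) = (-62 + N)/(16 + w - 8*N) (E(N, w) = (N - 62)/(w + (16 - 8*N)) = (-62 + N)/(16 + w - 8*N))
-4499/E(-28, W) + H(Y, -15)/(-2475) = -4499*(16 + 1/16 - 8*(-28))/(-62 - 28) - 15/(-2475) = -4499/(-90/(16 + 1/16 + 224)) - 15*(-1/2475) = -4499/(-90/(3841/16)) + 1/165 = -4499/((16/3841)*(-90)) + 1/165 = -4499/(-1440/3841) + 1/165 = -4499*(-3841/1440) + 1/165 = 17280659/1440 + 1/165 = 38017469/3168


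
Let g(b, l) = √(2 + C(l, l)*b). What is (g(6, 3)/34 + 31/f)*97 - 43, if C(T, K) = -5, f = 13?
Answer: 2448/13 + 97*I*√7/17 ≈ 188.31 + 15.096*I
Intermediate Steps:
g(b, l) = √(2 - 5*b)
(g(6, 3)/34 + 31/f)*97 - 43 = (√(2 - 5*6)/34 + 31/13)*97 - 43 = (√(2 - 30)*(1/34) + 31*(1/13))*97 - 43 = (√(-28)*(1/34) + 31/13)*97 - 43 = ((2*I*√7)*(1/34) + 31/13)*97 - 43 = (I*√7/17 + 31/13)*97 - 43 = (31/13 + I*√7/17)*97 - 43 = (3007/13 + 97*I*√7/17) - 43 = 2448/13 + 97*I*√7/17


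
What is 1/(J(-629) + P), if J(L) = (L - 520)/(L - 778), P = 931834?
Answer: 469/437030529 ≈ 1.0732e-6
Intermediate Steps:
J(L) = (-520 + L)/(-778 + L)
1/(J(-629) + P) = 1/((-520 - 629)/(-778 - 629) + 931834) = 1/(-1149/(-1407) + 931834) = 1/(-1/1407*(-1149) + 931834) = 1/(383/469 + 931834) = 1/(437030529/469) = 469/437030529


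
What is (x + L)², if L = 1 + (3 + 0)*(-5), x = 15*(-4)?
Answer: 5476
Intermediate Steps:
x = -60
L = -14 (L = 1 + 3*(-5) = 1 - 15 = -14)
(x + L)² = (-60 - 14)² = (-74)² = 5476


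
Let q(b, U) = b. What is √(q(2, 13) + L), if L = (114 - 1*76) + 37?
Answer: √77 ≈ 8.7750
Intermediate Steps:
L = 75 (L = (114 - 76) + 37 = 38 + 37 = 75)
√(q(2, 13) + L) = √(2 + 75) = √77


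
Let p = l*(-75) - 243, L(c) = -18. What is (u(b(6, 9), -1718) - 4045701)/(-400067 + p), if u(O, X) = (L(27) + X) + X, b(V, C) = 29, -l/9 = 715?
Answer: -809831/16463 ≈ -49.191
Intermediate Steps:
l = -6435 (l = -9*715 = -6435)
u(O, X) = -18 + 2*X (u(O, X) = (-18 + X) + X = -18 + 2*X)
p = 482382 (p = -6435*(-75) - 243 = 482625 - 243 = 482382)
(u(b(6, 9), -1718) - 4045701)/(-400067 + p) = ((-18 + 2*(-1718)) - 4045701)/(-400067 + 482382) = ((-18 - 3436) - 4045701)/82315 = (-3454 - 4045701)*(1/82315) = -4049155*1/82315 = -809831/16463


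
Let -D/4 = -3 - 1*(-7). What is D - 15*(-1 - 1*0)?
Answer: -1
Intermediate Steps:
D = -16 (D = -4*(-3 - 1*(-7)) = -4*(-3 + 7) = -4*4 = -16)
D - 15*(-1 - 1*0) = -16 - 15*(-1 - 1*0) = -16 - 15*(-1 + 0) = -16 - 15*(-1) = -16 + 15 = -1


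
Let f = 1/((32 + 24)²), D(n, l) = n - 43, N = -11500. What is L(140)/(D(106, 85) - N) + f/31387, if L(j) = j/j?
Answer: 98441195/1138141834816 ≈ 8.6493e-5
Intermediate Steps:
D(n, l) = -43 + n
L(j) = 1
f = 1/3136 (f = 1/(56²) = 1/3136 ≈ 0.00031888)
L(140)/(D(106, 85) - N) + f/31387 = 1/((-43 + 106) - 1*(-11500)) + (1/3136)/31387 = 1/(63 + 11500) + (1/3136)*(1/31387) = 1/11563 + 1/98429632 = 98441195/1138141834816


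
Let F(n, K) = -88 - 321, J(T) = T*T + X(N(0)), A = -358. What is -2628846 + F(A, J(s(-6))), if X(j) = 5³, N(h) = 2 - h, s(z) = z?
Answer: -2629255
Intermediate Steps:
X(j) = 125
J(T) = 125 + T² (J(T) = T*T + 125 = T² + 125 = 125 + T²)
F(n, K) = -409
-2628846 + F(A, J(s(-6))) = -2628846 - 409 = -2629255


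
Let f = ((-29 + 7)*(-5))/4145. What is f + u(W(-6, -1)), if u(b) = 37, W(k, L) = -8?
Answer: 30695/829 ≈ 37.027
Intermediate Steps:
f = 22/829 (f = -22*(-5)*(1/4145) = 110*(1/4145) = 22/829 ≈ 0.026538)
f + u(W(-6, -1)) = 22/829 + 37 = 30695/829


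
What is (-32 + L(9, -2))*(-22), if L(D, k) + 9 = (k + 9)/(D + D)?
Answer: 8041/9 ≈ 893.44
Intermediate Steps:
L(D, k) = -9 + (9 + k)/(2*D) (L(D, k) = -9 + (k + 9)/(D + D) = -9 + (9 + k)/((2*D)) = -9 + (9 + k)*(1/(2*D)) = -9 + (9 + k)/(2*D))
(-32 + L(9, -2))*(-22) = (-32 + (½)*(9 - 2 - 18*9)/9)*(-22) = (-32 + (½)*(⅑)*(9 - 2 - 162))*(-22) = (-32 + (½)*(⅑)*(-155))*(-22) = (-32 - 155/18)*(-22) = -731/18*(-22) = 8041/9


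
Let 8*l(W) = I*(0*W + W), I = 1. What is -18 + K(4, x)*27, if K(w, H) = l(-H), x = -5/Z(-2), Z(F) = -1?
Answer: -279/8 ≈ -34.875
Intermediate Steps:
x = 5 (x = -5/(-1) = -5*(-1) = 5)
l(W) = W/8 (l(W) = (1*(0*W + W))/8 = (1*(0 + W))/8 = (1*W)/8 = W/8)
K(w, H) = -H/8 (K(w, H) = (-H)/8 = -H/8)
-18 + K(4, x)*27 = -18 - ⅛*5*27 = -18 - 5/8*27 = -18 - 135/8 = -279/8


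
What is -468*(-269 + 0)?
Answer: 125892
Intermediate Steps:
-468*(-269 + 0) = -468*(-269) = 125892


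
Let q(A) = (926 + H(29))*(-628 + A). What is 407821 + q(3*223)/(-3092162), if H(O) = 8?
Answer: 630524280354/1546081 ≈ 4.0782e+5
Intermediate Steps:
q(A) = -586552 + 934*A (q(A) = (926 + 8)*(-628 + A) = 934*(-628 + A) = -586552 + 934*A)
407821 + q(3*223)/(-3092162) = 407821 + (-586552 + 934*(3*223))/(-3092162) = 407821 + (-586552 + 934*669)*(-1/3092162) = 407821 + (-586552 + 624846)*(-1/3092162) = 407821 + 38294*(-1/3092162) = 407821 - 19147/1546081 = 630524280354/1546081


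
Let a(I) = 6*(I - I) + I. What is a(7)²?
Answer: 49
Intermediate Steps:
a(I) = I (a(I) = 6*0 + I = 0 + I = I)
a(7)² = 7² = 49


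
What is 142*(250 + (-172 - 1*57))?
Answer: 2982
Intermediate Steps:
142*(250 + (-172 - 1*57)) = 142*(250 + (-172 - 57)) = 142*(250 - 229) = 142*21 = 2982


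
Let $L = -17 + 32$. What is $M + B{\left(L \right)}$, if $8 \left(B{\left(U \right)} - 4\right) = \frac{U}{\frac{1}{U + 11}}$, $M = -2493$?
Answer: $- \frac{9761}{4} \approx -2440.3$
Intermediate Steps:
$L = 15$
$B{\left(U \right)} = 4 + \frac{U \left(11 + U\right)}{8}$ ($B{\left(U \right)} = 4 + \frac{U \frac{1}{\frac{1}{U + 11}}}{8} = 4 + \frac{U \frac{1}{\frac{1}{11 + U}}}{8} = 4 + \frac{U \left(11 + U\right)}{8}$)
$M + B{\left(L \right)} = -2493 + \left(4 + \frac{15^{2}}{8} + \frac{11}{8} \cdot 15\right) = -2493 + \left(4 + \frac{1}{8} \cdot 225 + \frac{165}{8}\right) = -2493 + \left(4 + \frac{225}{8} + \frac{165}{8}\right) = -2493 + \frac{211}{4} = - \frac{9761}{4}$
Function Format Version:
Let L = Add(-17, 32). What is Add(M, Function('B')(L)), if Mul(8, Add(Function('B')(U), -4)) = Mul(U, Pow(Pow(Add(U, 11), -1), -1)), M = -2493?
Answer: Rational(-9761, 4) ≈ -2440.3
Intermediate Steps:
L = 15
Function('B')(U) = Add(4, Mul(Rational(1, 8), U, Add(11, U))) (Function('B')(U) = Add(4, Mul(Rational(1, 8), Mul(U, Pow(Pow(Add(U, 11), -1), -1)))) = Add(4, Mul(Rational(1, 8), Mul(U, Pow(Pow(Add(11, U), -1), -1)))) = Add(4, Mul(Rational(1, 8), Mul(U, Add(11, U)))) = Add(4, Mul(Rational(1, 8), U, Add(11, U))))
Add(M, Function('B')(L)) = Add(-2493, Add(4, Mul(Rational(1, 8), Pow(15, 2)), Mul(Rational(11, 8), 15))) = Add(-2493, Add(4, Mul(Rational(1, 8), 225), Rational(165, 8))) = Add(-2493, Add(4, Rational(225, 8), Rational(165, 8))) = Add(-2493, Rational(211, 4)) = Rational(-9761, 4)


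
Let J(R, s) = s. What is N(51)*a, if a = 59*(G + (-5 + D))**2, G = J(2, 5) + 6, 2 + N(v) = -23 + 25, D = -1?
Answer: 0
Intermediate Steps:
N(v) = 0 (N(v) = -2 + (-23 + 25) = -2 + 2 = 0)
G = 11 (G = 5 + 6 = 11)
a = 1475 (a = 59*(11 + (-5 - 1))**2 = 59*(11 - 6)**2 = 59*5**2 = 59*25 = 1475)
N(51)*a = 0*1475 = 0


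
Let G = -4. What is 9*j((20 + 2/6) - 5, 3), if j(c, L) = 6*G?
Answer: -216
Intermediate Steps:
j(c, L) = -24 (j(c, L) = 6*(-4) = -24)
9*j((20 + 2/6) - 5, 3) = 9*(-24) = -216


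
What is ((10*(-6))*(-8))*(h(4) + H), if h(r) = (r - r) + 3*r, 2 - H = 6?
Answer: 3840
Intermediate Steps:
H = -4 (H = 2 - 1*6 = 2 - 6 = -4)
h(r) = 3*r (h(r) = 0 + 3*r = 3*r)
((10*(-6))*(-8))*(h(4) + H) = ((10*(-6))*(-8))*(3*4 - 4) = (-60*(-8))*(12 - 4) = 480*8 = 3840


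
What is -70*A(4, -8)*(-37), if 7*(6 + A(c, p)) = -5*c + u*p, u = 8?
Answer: -46620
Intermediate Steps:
A(c, p) = -6 - 5*c/7 + 8*p/7 (A(c, p) = -6 + (-5*c + 8*p)/7 = -6 + (-5*c/7 + 8*p/7) = -6 - 5*c/7 + 8*p/7)
-70*A(4, -8)*(-37) = -70*(-6 - 5/7*4 + (8/7)*(-8))*(-37) = -70*(-6 - 20/7 - 64/7)*(-37) = -70*(-18)*(-37) = 1260*(-37) = -46620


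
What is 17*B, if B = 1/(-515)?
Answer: -17/515 ≈ -0.033010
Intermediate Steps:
B = -1/515 ≈ -0.0019417
17*B = 17*(-1/515) = -17/515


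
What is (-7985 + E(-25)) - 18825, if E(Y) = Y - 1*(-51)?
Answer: -26784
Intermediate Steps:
E(Y) = 51 + Y (E(Y) = Y + 51 = 51 + Y)
(-7985 + E(-25)) - 18825 = (-7985 + (51 - 25)) - 18825 = (-7985 + 26) - 18825 = -7959 - 18825 = -26784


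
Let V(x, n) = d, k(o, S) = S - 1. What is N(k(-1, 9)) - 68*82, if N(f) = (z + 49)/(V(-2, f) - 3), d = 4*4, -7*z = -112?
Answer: -5571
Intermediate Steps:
z = 16 (z = -1/7*(-112) = 16)
d = 16
k(o, S) = -1 + S
V(x, n) = 16
N(f) = 5 (N(f) = (16 + 49)/(16 - 3) = 65/13 = 65*(1/13) = 5)
N(k(-1, 9)) - 68*82 = 5 - 68*82 = 5 - 5576 = -5571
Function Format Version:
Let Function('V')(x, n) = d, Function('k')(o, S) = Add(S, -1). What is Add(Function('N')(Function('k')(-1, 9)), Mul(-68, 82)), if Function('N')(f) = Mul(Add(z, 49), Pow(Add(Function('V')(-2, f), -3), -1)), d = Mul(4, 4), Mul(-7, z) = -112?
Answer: -5571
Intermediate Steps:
z = 16 (z = Mul(Rational(-1, 7), -112) = 16)
d = 16
Function('k')(o, S) = Add(-1, S)
Function('V')(x, n) = 16
Function('N')(f) = 5 (Function('N')(f) = Mul(Add(16, 49), Pow(Add(16, -3), -1)) = Mul(65, Pow(13, -1)) = Mul(65, Rational(1, 13)) = 5)
Add(Function('N')(Function('k')(-1, 9)), Mul(-68, 82)) = Add(5, Mul(-68, 82)) = Add(5, -5576) = -5571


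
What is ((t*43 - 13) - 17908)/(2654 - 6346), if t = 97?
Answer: 6875/1846 ≈ 3.7243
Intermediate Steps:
((t*43 - 13) - 17908)/(2654 - 6346) = ((97*43 - 13) - 17908)/(2654 - 6346) = ((4171 - 13) - 17908)/(-3692) = (4158 - 17908)*(-1/3692) = -13750*(-1/3692) = 6875/1846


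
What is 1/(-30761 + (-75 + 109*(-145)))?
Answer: -1/46641 ≈ -2.1440e-5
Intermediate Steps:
1/(-30761 + (-75 + 109*(-145))) = 1/(-30761 + (-75 - 15805)) = 1/(-30761 - 15880) = 1/(-46641) = -1/46641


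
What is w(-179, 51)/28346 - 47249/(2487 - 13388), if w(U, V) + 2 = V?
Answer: 1339854303/308999746 ≈ 4.3361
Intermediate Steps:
w(U, V) = -2 + V
w(-179, 51)/28346 - 47249/(2487 - 13388) = (-2 + 51)/28346 - 47249/(2487 - 13388) = 49*(1/28346) - 47249/(-10901) = 49/28346 - 47249*(-1/10901) = 49/28346 + 47249/10901 = 1339854303/308999746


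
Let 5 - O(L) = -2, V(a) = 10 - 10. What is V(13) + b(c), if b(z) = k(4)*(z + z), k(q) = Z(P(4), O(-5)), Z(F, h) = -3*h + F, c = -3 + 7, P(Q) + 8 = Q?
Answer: -200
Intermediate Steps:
V(a) = 0
P(Q) = -8 + Q
c = 4
O(L) = 7 (O(L) = 5 - 1*(-2) = 5 + 2 = 7)
Z(F, h) = F - 3*h
k(q) = -25 (k(q) = (-8 + 4) - 3*7 = -4 - 21 = -25)
b(z) = -50*z (b(z) = -25*(z + z) = -50*z)
V(13) + b(c) = 0 - 50*4 = 0 - 200 = -200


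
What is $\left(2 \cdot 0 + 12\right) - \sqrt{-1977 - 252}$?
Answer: $12 - i \sqrt{2229} \approx 12.0 - 47.212 i$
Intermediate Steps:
$\left(2 \cdot 0 + 12\right) - \sqrt{-1977 - 252} = \left(0 + 12\right) - \sqrt{-2229} = 12 - i \sqrt{2229}$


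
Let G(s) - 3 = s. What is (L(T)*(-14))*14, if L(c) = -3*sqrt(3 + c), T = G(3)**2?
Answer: 588*sqrt(39) ≈ 3672.1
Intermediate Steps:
G(s) = 3 + s
T = 36 (T = (3 + 3)**2 = 6**2 = 36)
(L(T)*(-14))*14 = (-3*sqrt(3 + 36)*(-14))*14 = (-3*sqrt(39)*(-14))*14 = (42*sqrt(39))*14 = 588*sqrt(39)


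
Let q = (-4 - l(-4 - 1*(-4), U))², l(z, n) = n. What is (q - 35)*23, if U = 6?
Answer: 1495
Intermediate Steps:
q = 100 (q = (-4 - 1*6)² = (-4 - 6)² = (-10)² = 100)
(q - 35)*23 = (100 - 35)*23 = 65*23 = 1495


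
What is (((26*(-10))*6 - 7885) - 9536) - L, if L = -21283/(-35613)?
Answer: -675991636/35613 ≈ -18982.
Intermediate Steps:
L = 21283/35613 (L = -21283*(-1/35613) = 21283/35613 ≈ 0.59762)
(((26*(-10))*6 - 7885) - 9536) - L = (((26*(-10))*6 - 7885) - 9536) - 1*21283/35613 = ((-260*6 - 7885) - 9536) - 21283/35613 = ((-1560 - 7885) - 9536) - 21283/35613 = (-9445 - 9536) - 21283/35613 = -18981 - 21283/35613 = -675991636/35613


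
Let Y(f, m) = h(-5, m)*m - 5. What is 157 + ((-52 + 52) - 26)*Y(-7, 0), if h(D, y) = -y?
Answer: 287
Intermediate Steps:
Y(f, m) = -5 - m² (Y(f, m) = (-m)*m - 5 = -m² - 5 = -5 - m²)
157 + ((-52 + 52) - 26)*Y(-7, 0) = 157 + ((-52 + 52) - 26)*(-5 - 1*0²) = 157 + (0 - 26)*(-5 - 1*0) = 157 - 26*(-5 + 0) = 157 - 26*(-5) = 157 + 130 = 287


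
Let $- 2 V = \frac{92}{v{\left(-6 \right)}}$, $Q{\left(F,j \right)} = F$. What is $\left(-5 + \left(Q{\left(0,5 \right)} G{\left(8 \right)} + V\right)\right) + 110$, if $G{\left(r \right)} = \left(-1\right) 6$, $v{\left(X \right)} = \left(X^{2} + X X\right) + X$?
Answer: $\frac{3442}{33} \approx 104.3$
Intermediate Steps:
$v{\left(X \right)} = X + 2 X^{2}$ ($v{\left(X \right)} = \left(X^{2} + X^{2}\right) + X = 2 X^{2} + X = X + 2 X^{2}$)
$G{\left(r \right)} = -6$
$V = - \frac{23}{33}$ ($V = - \frac{92 \frac{1}{\left(-6\right) \left(1 + 2 \left(-6\right)\right)}}{2} = - \frac{92 \frac{1}{\left(-6\right) \left(1 - 12\right)}}{2} = - \frac{92 \frac{1}{\left(-6\right) \left(-11\right)}}{2} = - \frac{92 \cdot \frac{1}{66}}{2} = \left(- \frac{1}{2}\right) \frac{46}{33} = - \frac{23}{33} \approx -0.69697$)
$\left(-5 + \left(Q{\left(0,5 \right)} G{\left(8 \right)} + V\right)\right) + 110 = \left(-5 + \left(0 \left(-6\right) - \frac{23}{33}\right)\right) + 110 = \left(-5 + \left(0 - \frac{23}{33}\right)\right) + 110 = \left(-5 - \frac{23}{33}\right) + 110 = - \frac{188}{33} + 110 = \frac{3442}{33}$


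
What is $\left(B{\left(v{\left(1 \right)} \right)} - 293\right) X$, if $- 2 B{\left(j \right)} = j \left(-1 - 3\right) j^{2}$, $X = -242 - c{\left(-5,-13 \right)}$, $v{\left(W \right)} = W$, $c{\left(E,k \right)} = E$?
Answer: $68967$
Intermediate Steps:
$X = -237$ ($X = -242 - -5 = -242 + 5 = -237$)
$B{\left(j \right)} = 2 j^{3}$ ($B{\left(j \right)} = - \frac{j \left(-1 - 3\right) j^{2}}{2} = - \frac{j \left(-4\right) j^{2}}{2} = - \frac{- 4 j j^{2}}{2} = - \frac{\left(-4\right) j^{3}}{2} = 2 j^{3}$)
$\left(B{\left(v{\left(1 \right)} \right)} - 293\right) X = \left(2 \cdot 1^{3} - 293\right) \left(-237\right) = \left(2 \cdot 1 - 293\right) \left(-237\right) = \left(2 - 293\right) \left(-237\right) = \left(-291\right) \left(-237\right) = 68967$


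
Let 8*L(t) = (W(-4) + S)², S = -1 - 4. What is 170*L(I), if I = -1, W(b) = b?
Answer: 6885/4 ≈ 1721.3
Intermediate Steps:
S = -5
L(t) = 81/8 (L(t) = (-4 - 5)²/8 = (⅛)*(-9)² = (⅛)*81 = 81/8)
170*L(I) = 170*(81/8) = 6885/4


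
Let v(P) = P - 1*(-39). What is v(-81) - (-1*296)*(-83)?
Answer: -24610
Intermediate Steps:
v(P) = 39 + P (v(P) = P + 39 = 39 + P)
v(-81) - (-1*296)*(-83) = (39 - 81) - (-1*296)*(-83) = -42 - (-296)*(-83) = -42 - 1*24568 = -42 - 24568 = -24610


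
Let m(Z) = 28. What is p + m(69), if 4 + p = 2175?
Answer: 2199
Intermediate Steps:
p = 2171 (p = -4 + 2175 = 2171)
p + m(69) = 2171 + 28 = 2199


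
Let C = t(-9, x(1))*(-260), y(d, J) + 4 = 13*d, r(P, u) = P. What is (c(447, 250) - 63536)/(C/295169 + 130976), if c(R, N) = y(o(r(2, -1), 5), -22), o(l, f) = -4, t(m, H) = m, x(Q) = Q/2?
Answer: -4692596762/9665014321 ≈ -0.48552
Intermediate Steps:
x(Q) = Q/2 (x(Q) = Q*(½) = Q/2)
y(d, J) = -4 + 13*d
c(R, N) = -56 (c(R, N) = -4 + 13*(-4) = -4 - 52 = -56)
C = 2340 (C = -9*(-260) = 2340)
(c(447, 250) - 63536)/(C/295169 + 130976) = (-56 - 63536)/(2340/295169 + 130976) = -63592/(2340*(1/295169) + 130976) = -63592/(2340/295169 + 130976) = -63592/38660057284/295169 = -63592*295169/38660057284 = -4692596762/9665014321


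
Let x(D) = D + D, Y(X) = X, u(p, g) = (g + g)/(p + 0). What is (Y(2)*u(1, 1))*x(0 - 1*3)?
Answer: -24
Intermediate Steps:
u(p, g) = 2*g/p (u(p, g) = (2*g)/p = 2*g/p)
x(D) = 2*D
(Y(2)*u(1, 1))*x(0 - 1*3) = (2*(2*1/1))*(2*(0 - 1*3)) = (2*(2*1*1))*(2*(0 - 3)) = (2*2)*(2*(-3)) = 4*(-6) = -24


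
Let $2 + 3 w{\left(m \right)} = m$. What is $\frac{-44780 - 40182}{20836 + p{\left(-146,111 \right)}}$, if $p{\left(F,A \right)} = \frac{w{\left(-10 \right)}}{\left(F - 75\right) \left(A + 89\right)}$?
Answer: $- \frac{938830100}{230237801} \approx -4.0777$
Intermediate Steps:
$w{\left(m \right)} = - \frac{2}{3} + \frac{m}{3}$
$p{\left(F,A \right)} = - \frac{4}{\left(-75 + F\right) \left(89 + A\right)}$ ($p{\left(F,A \right)} = \frac{- \frac{2}{3} + \frac{1}{3} \left(-10\right)}{\left(F - 75\right) \left(A + 89\right)} = \frac{- \frac{2}{3} - \frac{10}{3}}{\left(-75 + F\right) \left(89 + A\right)} = - 4 \frac{1}{\left(-75 + F\right) \left(89 + A\right)} = - \frac{4}{\left(-75 + F\right) \left(89 + A\right)}$)
$\frac{-44780 - 40182}{20836 + p{\left(-146,111 \right)}} = \frac{-44780 - 40182}{20836 - \frac{4}{-6675 - 8325 + 89 \left(-146\right) + 111 \left(-146\right)}} = - \frac{84962}{20836 - \frac{4}{-6675 - 8325 - 12994 - 16206}} = - \frac{84962}{20836 - \frac{4}{-44200}} = - \frac{84962}{20836 - - \frac{1}{11050}} = - \frac{84962}{20836 + \frac{1}{11050}} = - \frac{84962}{\frac{230237801}{11050}} = \left(-84962\right) \frac{11050}{230237801} = - \frac{938830100}{230237801}$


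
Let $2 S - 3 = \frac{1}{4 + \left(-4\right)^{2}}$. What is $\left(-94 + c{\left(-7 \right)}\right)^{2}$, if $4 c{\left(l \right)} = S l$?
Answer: $\frac{239228089}{25600} \approx 9344.8$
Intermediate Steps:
$S = \frac{61}{40}$ ($S = \frac{3}{2} + \frac{1}{2 \left(4 + \left(-4\right)^{2}\right)} = \frac{3}{2} + \frac{1}{2 \left(4 + 16\right)} = \frac{3}{2} + \frac{1}{2 \cdot 20} = \frac{3}{2} + \frac{1}{2} \cdot \frac{1}{20} = \frac{3}{2} + \frac{1}{40} = \frac{61}{40} \approx 1.525$)
$c{\left(l \right)} = \frac{61 l}{160}$ ($c{\left(l \right)} = \frac{\frac{61}{40} l}{4} = \frac{61 l}{160}$)
$\left(-94 + c{\left(-7 \right)}\right)^{2} = \left(-94 + \frac{61}{160} \left(-7\right)\right)^{2} = \left(-94 - \frac{427}{160}\right)^{2} = \left(- \frac{15467}{160}\right)^{2} = \frac{239228089}{25600}$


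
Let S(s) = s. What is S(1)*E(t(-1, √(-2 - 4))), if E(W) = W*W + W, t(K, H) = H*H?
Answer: 30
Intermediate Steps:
t(K, H) = H²
E(W) = W + W² (E(W) = W² + W = W + W²)
S(1)*E(t(-1, √(-2 - 4))) = 1*((√(-2 - 4))²*(1 + (√(-2 - 4))²)) = 1*((√(-6))²*(1 + (√(-6))²)) = 1*((I*√6)²*(1 + (I*√6)²)) = 1*(-6*(1 - 6)) = 1*(-6*(-5)) = 1*30 = 30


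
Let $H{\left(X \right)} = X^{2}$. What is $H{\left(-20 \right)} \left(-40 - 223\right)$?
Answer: $-105200$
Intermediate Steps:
$H{\left(-20 \right)} \left(-40 - 223\right) = \left(-20\right)^{2} \left(-40 - 223\right) = 400 \left(-263\right) = -105200$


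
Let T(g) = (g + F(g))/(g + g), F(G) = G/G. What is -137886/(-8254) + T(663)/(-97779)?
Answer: 4469399376647/267542997579 ≈ 16.705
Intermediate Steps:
F(G) = 1
T(g) = (1 + g)/(2*g) (T(g) = (g + 1)/(g + g) = (1 + g)/((2*g)) = (1 + g)*(1/(2*g)) = (1 + g)/(2*g))
-137886/(-8254) + T(663)/(-97779) = -137886/(-8254) + ((½)*(1 + 663)/663)/(-97779) = -137886*(-1/8254) + ((½)*(1/663)*664)*(-1/97779) = 68943/4127 + (332/663)*(-1/97779) = 68943/4127 - 332/64827477 = 4469399376647/267542997579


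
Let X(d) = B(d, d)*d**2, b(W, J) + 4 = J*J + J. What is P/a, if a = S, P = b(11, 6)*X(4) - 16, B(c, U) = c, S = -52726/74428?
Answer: -89909024/26363 ≈ -3410.4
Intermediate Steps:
S = -26363/37214 (S = -52726*1/74428 = -26363/37214 ≈ -0.70842)
b(W, J) = -4 + J + J**2 (b(W, J) = -4 + (J*J + J) = -4 + (J**2 + J) = -4 + (J + J**2) = -4 + J + J**2)
X(d) = d**3 (X(d) = d*d**2 = d**3)
P = 2416 (P = (-4 + 6 + 6**2)*4**3 - 16 = (-4 + 6 + 36)*64 - 16 = 38*64 - 16 = 2432 - 16 = 2416)
a = -26363/37214 ≈ -0.70842
P/a = 2416/(-26363/37214) = 2416*(-37214/26363) = -89909024/26363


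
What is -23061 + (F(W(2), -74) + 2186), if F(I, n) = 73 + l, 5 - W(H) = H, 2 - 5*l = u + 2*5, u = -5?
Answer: -104013/5 ≈ -20803.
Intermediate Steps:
l = -⅗ (l = ⅖ - (-5 + 2*5)/5 = ⅖ - (-5 + 10)/5 = ⅖ - ⅕*5 = ⅖ - 1 = -⅗ ≈ -0.60000)
W(H) = 5 - H
F(I, n) = 362/5 (F(I, n) = 73 - ⅗ = 362/5)
-23061 + (F(W(2), -74) + 2186) = -23061 + (362/5 + 2186) = -23061 + 11292/5 = -104013/5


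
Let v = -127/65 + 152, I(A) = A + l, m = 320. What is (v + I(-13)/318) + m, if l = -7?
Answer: 4857277/10335 ≈ 469.98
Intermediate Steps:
I(A) = -7 + A (I(A) = A - 7 = -7 + A)
v = 9753/65 (v = -127*1/65 + 152 = -127/65 + 152 = 9753/65 ≈ 150.05)
(v + I(-13)/318) + m = (9753/65 + (-7 - 13)/318) + 320 = (9753/65 - 20*1/318) + 320 = (9753/65 - 10/159) + 320 = 1550077/10335 + 320 = 4857277/10335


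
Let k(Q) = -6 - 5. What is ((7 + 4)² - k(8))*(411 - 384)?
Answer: 3564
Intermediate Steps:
k(Q) = -11
((7 + 4)² - k(8))*(411 - 384) = ((7 + 4)² - 1*(-11))*(411 - 384) = (11² + 11)*27 = (121 + 11)*27 = 132*27 = 3564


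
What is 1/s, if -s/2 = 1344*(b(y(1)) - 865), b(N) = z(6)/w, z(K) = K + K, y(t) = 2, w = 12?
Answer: 1/2322432 ≈ 4.3058e-7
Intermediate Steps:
z(K) = 2*K
b(N) = 1 (b(N) = (2*6)/12 = 12*(1/12) = 1)
s = 2322432 (s = -2688*(1 - 865) = -2688*(-864) = -2*(-1161216) = 2322432)
1/s = 1/2322432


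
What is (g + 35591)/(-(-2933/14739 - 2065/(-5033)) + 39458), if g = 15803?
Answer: 272319871677/209073821000 ≈ 1.3025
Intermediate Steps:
(g + 35591)/(-(-2933/14739 - 2065/(-5033)) + 39458) = (15803 + 35591)/(-(-2933/14739 - 2065/(-5033)) + 39458) = 51394/(-(-2933*1/14739 - 2065*(-1/5033)) + 39458) = 51394/(-(-2933/14739 + 295/719) + 39458) = 51394/(-1*2239178/10597341 + 39458) = 51394/(-2239178/10597341 + 39458) = 51394/(418147642000/10597341) = 51394*(10597341/418147642000) = 272319871677/209073821000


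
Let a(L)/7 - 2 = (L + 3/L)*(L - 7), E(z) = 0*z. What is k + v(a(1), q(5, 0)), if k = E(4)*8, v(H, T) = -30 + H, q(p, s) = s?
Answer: -184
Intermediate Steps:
E(z) = 0
a(L) = 14 + 7*(-7 + L)*(L + 3/L) (a(L) = 14 + 7*((L + 3/L)*(L - 7)) = 14 + 7*((L + 3/L)*(-7 + L)) = 14 + 7*((-7 + L)*(L + 3/L)) = 14 + 7*(-7 + L)*(L + 3/L))
k = 0 (k = 0*8 = 0)
k + v(a(1), q(5, 0)) = 0 + (-30 + (35 - 147/1 - 49*1 + 7*1²)) = 0 + (-30 + (35 - 147*1 - 49 + 7*1)) = 0 + (-30 + (35 - 147 - 49 + 7)) = 0 + (-30 - 154) = 0 - 184 = -184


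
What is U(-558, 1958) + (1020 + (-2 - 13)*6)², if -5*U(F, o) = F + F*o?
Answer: 5417622/5 ≈ 1.0835e+6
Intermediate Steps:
U(F, o) = -F/5 - F*o/5 (U(F, o) = -(F + F*o)/5 = -F/5 - F*o/5)
U(-558, 1958) + (1020 + (-2 - 13)*6)² = -⅕*(-558)*(1 + 1958) + (1020 + (-2 - 13)*6)² = -⅕*(-558)*1959 + (1020 - 15*6)² = 1093122/5 + (1020 - 90)² = 1093122/5 + 930² = 1093122/5 + 864900 = 5417622/5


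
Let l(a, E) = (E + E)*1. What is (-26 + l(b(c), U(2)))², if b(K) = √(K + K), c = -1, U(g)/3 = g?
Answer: 196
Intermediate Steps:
U(g) = 3*g
b(K) = √2*√K (b(K) = √(2*K) = √2*√K)
l(a, E) = 2*E (l(a, E) = (2*E)*1 = 2*E)
(-26 + l(b(c), U(2)))² = (-26 + 2*(3*2))² = (-26 + 2*6)² = (-26 + 12)² = (-14)² = 196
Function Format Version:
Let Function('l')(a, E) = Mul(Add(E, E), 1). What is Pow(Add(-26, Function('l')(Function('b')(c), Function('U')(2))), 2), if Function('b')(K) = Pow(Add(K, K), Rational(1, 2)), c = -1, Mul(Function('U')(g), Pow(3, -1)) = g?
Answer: 196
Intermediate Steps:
Function('U')(g) = Mul(3, g)
Function('b')(K) = Mul(Pow(2, Rational(1, 2)), Pow(K, Rational(1, 2))) (Function('b')(K) = Pow(Mul(2, K), Rational(1, 2)) = Mul(Pow(2, Rational(1, 2)), Pow(K, Rational(1, 2))))
Function('l')(a, E) = Mul(2, E) (Function('l')(a, E) = Mul(Mul(2, E), 1) = Mul(2, E))
Pow(Add(-26, Function('l')(Function('b')(c), Function('U')(2))), 2) = Pow(Add(-26, Mul(2, Mul(3, 2))), 2) = Pow(Add(-26, Mul(2, 6)), 2) = Pow(Add(-26, 12), 2) = Pow(-14, 2) = 196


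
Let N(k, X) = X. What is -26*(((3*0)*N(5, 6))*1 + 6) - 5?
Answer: -161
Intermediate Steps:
-26*(((3*0)*N(5, 6))*1 + 6) - 5 = -26*(((3*0)*6)*1 + 6) - 5 = -26*((0*6)*1 + 6) - 5 = -26*(0*1 + 6) - 5 = -26*(0 + 6) - 5 = -26*6 - 5 = -156 - 5 = -161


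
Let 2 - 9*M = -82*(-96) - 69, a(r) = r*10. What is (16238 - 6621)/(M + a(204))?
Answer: 86553/10559 ≈ 8.1971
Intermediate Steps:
a(r) = 10*r
M = -7801/9 (M = 2/9 - (-82*(-96) - 69)/9 = 2/9 - (7872 - 69)/9 = 2/9 - 1/9*7803 = 2/9 - 867 = -7801/9 ≈ -866.78)
(16238 - 6621)/(M + a(204)) = (16238 - 6621)/(-7801/9 + 10*204) = 9617/(-7801/9 + 2040) = 9617/(10559/9) = 9617*(9/10559) = 86553/10559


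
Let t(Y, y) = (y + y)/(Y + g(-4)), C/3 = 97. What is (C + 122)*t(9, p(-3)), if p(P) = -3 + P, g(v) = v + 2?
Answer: -708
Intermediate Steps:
C = 291 (C = 3*97 = 291)
g(v) = 2 + v
t(Y, y) = 2*y/(-2 + Y) (t(Y, y) = (y + y)/(Y + (2 - 4)) = (2*y)/(Y - 2) = (2*y)/(-2 + Y) = 2*y/(-2 + Y))
(C + 122)*t(9, p(-3)) = (291 + 122)*(2*(-3 - 3)/(-2 + 9)) = 413*(2*(-6)/7) = 413*(2*(-6)*(⅐)) = 413*(-12/7) = -708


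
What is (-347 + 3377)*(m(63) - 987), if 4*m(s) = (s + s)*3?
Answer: -2704275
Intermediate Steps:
m(s) = 3*s/2 (m(s) = ((s + s)*3)/4 = ((2*s)*3)/4 = (6*s)/4 = 3*s/2)
(-347 + 3377)*(m(63) - 987) = (-347 + 3377)*((3/2)*63 - 987) = 3030*(189/2 - 987) = 3030*(-1785/2) = -2704275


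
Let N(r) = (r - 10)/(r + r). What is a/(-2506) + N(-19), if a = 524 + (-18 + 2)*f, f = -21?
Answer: 19997/47614 ≈ 0.41998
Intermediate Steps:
N(r) = (-10 + r)/(2*r) (N(r) = (-10 + r)/((2*r)) = (-10 + r)*(1/(2*r)) = (-10 + r)/(2*r))
a = 860 (a = 524 + (-18 + 2)*(-21) = 524 - 16*(-21) = 524 + 336 = 860)
a/(-2506) + N(-19) = 860/(-2506) + (½)*(-10 - 19)/(-19) = 860*(-1/2506) + (½)*(-1/19)*(-29) = -430/1253 + 29/38 = 19997/47614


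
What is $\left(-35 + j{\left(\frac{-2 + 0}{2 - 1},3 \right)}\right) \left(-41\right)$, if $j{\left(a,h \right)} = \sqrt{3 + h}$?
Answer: $1435 - 41 \sqrt{6} \approx 1334.6$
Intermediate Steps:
$\left(-35 + j{\left(\frac{-2 + 0}{2 - 1},3 \right)}\right) \left(-41\right) = \left(-35 + \sqrt{3 + 3}\right) \left(-41\right) = \left(-35 + \sqrt{6}\right) \left(-41\right) = 1435 - 41 \sqrt{6}$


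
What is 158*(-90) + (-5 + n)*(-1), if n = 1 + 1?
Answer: -14217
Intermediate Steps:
n = 2
158*(-90) + (-5 + n)*(-1) = 158*(-90) + (-5 + 2)*(-1) = -14220 - 3*(-1) = -14220 + 3 = -14217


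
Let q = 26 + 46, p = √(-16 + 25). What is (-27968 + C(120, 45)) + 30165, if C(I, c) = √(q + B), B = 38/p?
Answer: 2197 + √762/3 ≈ 2206.2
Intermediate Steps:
p = 3 (p = √9 = 3)
q = 72
B = 38/3 ≈ 12.667
C(I, c) = √762/3 (C(I, c) = √(72 + 38/3) = √(254/3) = √762/3)
(-27968 + C(120, 45)) + 30165 = (-27968 + √762/3) + 30165 = 2197 + √762/3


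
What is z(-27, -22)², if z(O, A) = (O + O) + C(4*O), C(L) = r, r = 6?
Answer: 2304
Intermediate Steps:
C(L) = 6
z(O, A) = 6 + 2*O (z(O, A) = (O + O) + 6 = 2*O + 6 = 6 + 2*O)
z(-27, -22)² = (6 + 2*(-27))² = (6 - 54)² = (-48)² = 2304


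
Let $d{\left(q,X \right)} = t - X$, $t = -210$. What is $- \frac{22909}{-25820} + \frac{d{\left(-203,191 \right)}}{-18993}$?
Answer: $\frac{445464457}{490399260} \approx 0.90837$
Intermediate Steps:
$d{\left(q,X \right)} = -210 - X$
$- \frac{22909}{-25820} + \frac{d{\left(-203,191 \right)}}{-18993} = - \frac{22909}{-25820} + \frac{-210 - 191}{-18993} = \left(-22909\right) \left(- \frac{1}{25820}\right) + \left(-210 - 191\right) \left(- \frac{1}{18993}\right) = \frac{22909}{25820} - - \frac{401}{18993} = \frac{22909}{25820} + \frac{401}{18993} = \frac{445464457}{490399260}$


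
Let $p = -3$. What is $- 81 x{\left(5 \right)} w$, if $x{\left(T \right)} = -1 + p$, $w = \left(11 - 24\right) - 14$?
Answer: $-8748$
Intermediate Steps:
$w = -27$ ($w = -13 - 14 = -27$)
$x{\left(T \right)} = -4$ ($x{\left(T \right)} = -1 - 3 = -4$)
$- 81 x{\left(5 \right)} w = \left(-81\right) \left(-4\right) \left(-27\right) = 324 \left(-27\right) = -8748$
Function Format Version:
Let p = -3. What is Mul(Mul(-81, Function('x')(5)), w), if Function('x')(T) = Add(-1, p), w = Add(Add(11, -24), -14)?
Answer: -8748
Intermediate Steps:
w = -27 (w = Add(-13, -14) = -27)
Function('x')(T) = -4 (Function('x')(T) = Add(-1, -3) = -4)
Mul(Mul(-81, Function('x')(5)), w) = Mul(Mul(-81, -4), -27) = Mul(324, -27) = -8748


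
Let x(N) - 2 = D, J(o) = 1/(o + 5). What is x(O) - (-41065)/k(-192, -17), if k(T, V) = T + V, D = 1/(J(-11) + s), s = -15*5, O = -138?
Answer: -1666641/8569 ≈ -194.50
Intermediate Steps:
s = -75
J(o) = 1/(5 + o)
D = -6/451 (D = 1/(1/(5 - 11) - 75) = 1/(1/(-6) - 75) = 1/(-⅙ - 75) = 1/(-451/6) = -6/451 ≈ -0.013304)
x(N) = 896/451 (x(N) = 2 - 6/451 = 896/451)
x(O) - (-41065)/k(-192, -17) = 896/451 - (-41065)/(-192 - 17) = 896/451 - (-41065)/(-209) = 896/451 - (-41065)*(-1)/209 = 896/451 - 1*41065/209 = 896/451 - 41065/209 = -1666641/8569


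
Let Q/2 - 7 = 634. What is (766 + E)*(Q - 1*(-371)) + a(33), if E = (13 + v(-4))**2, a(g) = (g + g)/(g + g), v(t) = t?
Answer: 1400092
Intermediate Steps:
Q = 1282 (Q = 14 + 2*634 = 14 + 1268 = 1282)
a(g) = 1 (a(g) = (2*g)/((2*g)) = (2*g)*(1/(2*g)) = 1)
E = 81 (E = (13 - 4)**2 = 9**2 = 81)
(766 + E)*(Q - 1*(-371)) + a(33) = (766 + 81)*(1282 - 1*(-371)) + 1 = 847*(1282 + 371) + 1 = 847*1653 + 1 = 1400091 + 1 = 1400092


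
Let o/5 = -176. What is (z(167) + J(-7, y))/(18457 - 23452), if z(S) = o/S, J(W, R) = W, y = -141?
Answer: 683/278055 ≈ 0.0024563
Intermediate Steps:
o = -880 (o = 5*(-176) = -880)
z(S) = -880/S
(z(167) + J(-7, y))/(18457 - 23452) = (-880/167 - 7)/(18457 - 23452) = (-880*1/167 - 7)/(-4995) = (-880/167 - 7)*(-1/4995) = -2049/167*(-1/4995) = 683/278055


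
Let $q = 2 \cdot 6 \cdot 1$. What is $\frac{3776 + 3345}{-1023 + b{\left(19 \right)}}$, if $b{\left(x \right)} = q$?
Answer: $- \frac{7121}{1011} \approx -7.0435$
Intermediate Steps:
$q = 12$ ($q = 12 \cdot 1 = 12$)
$b{\left(x \right)} = 12$
$\frac{3776 + 3345}{-1023 + b{\left(19 \right)}} = \frac{3776 + 3345}{-1023 + 12} = \frac{7121}{-1011} = 7121 \left(- \frac{1}{1011}\right) = - \frac{7121}{1011}$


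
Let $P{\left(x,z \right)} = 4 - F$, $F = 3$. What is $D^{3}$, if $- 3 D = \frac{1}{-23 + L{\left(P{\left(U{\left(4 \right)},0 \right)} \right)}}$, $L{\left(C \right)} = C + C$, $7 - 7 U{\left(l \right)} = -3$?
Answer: $\frac{1}{250047} \approx 3.9992 \cdot 10^{-6}$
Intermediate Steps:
$U{\left(l \right)} = \frac{10}{7}$ ($U{\left(l \right)} = 1 - - \frac{3}{7} = 1 + \frac{3}{7} = \frac{10}{7}$)
$P{\left(x,z \right)} = 1$ ($P{\left(x,z \right)} = 4 - 3 = 1$)
$L{\left(C \right)} = 2 C$
$D = \frac{1}{63}$ ($D = - \frac{1}{3 \left(-23 + 2 \cdot 1\right)} = - \frac{1}{3 \left(-23 + 2\right)} = - \frac{1}{3 \left(-21\right)} = \left(- \frac{1}{3}\right) \left(- \frac{1}{21}\right) = \frac{1}{63} \approx 0.015873$)
$D^{3} = \left(\frac{1}{63}\right)^{3} = \frac{1}{250047}$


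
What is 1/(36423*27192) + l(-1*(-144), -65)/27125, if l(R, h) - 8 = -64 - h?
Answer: 8913755069/26864985609000 ≈ 0.00033180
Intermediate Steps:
l(R, h) = -56 - h (l(R, h) = 8 + (-64 - h) = -56 - h)
1/(36423*27192) + l(-1*(-144), -65)/27125 = 1/(36423*27192) + (-56 - 1*(-65))/27125 = (1/36423)*(1/27192) + (-56 + 65)*(1/27125) = 1/990414216 + 9*(1/27125) = 1/990414216 + 9/27125 = 8913755069/26864985609000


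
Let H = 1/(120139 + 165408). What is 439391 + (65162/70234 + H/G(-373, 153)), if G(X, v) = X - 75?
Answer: 1973899774596439251/4492344191552 ≈ 4.3939e+5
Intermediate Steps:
G(X, v) = -75 + X
H = 1/285547 ≈ 3.5020e-6
439391 + (65162/70234 + H/G(-373, 153)) = 439391 + (65162/70234 + 1/(285547*(-75 - 373))) = 439391 + (65162*(1/70234) + (1/285547)/(-448)) = 439391 + (32581/35117 + (1/285547)*(-1/448)) = 439391 + (32581/35117 - 1/127925056) = 439391 + 4167926214419/4492344191552 = 1973899774596439251/4492344191552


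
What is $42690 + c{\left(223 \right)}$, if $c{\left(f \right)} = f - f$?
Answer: $42690$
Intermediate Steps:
$c{\left(f \right)} = 0$
$42690 + c{\left(223 \right)} = 42690 + 0 = 42690$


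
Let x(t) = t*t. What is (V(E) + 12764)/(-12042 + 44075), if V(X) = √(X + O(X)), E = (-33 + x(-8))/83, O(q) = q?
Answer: 12764/32033 + √5146/2658739 ≈ 0.39849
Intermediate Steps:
x(t) = t²
E = 31/83 (E = (-33 + (-8)²)/83 = (-33 + 64)*(1/83) = 31*(1/83) = 31/83 ≈ 0.37349)
V(X) = √2*√X (V(X) = √(X + X) = √(2*X) = √2*√X)
(V(E) + 12764)/(-12042 + 44075) = (√2*√(31/83) + 12764)/(-12042 + 44075) = (√2*(√2573/83) + 12764)/32033 = (√5146/83 + 12764)*(1/32033) = (12764 + √5146/83)*(1/32033) = 12764/32033 + √5146/2658739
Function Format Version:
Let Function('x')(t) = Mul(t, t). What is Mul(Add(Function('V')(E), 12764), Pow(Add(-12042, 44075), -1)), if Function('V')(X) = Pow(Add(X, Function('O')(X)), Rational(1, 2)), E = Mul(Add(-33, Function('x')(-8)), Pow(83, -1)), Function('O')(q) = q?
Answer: Add(Rational(12764, 32033), Mul(Rational(1, 2658739), Pow(5146, Rational(1, 2)))) ≈ 0.39849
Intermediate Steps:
Function('x')(t) = Pow(t, 2)
E = Rational(31, 83) (E = Mul(Add(-33, Pow(-8, 2)), Pow(83, -1)) = Mul(Add(-33, 64), Rational(1, 83)) = Mul(31, Rational(1, 83)) = Rational(31, 83) ≈ 0.37349)
Function('V')(X) = Mul(Pow(2, Rational(1, 2)), Pow(X, Rational(1, 2))) (Function('V')(X) = Pow(Add(X, X), Rational(1, 2)) = Pow(Mul(2, X), Rational(1, 2)) = Mul(Pow(2, Rational(1, 2)), Pow(X, Rational(1, 2))))
Mul(Add(Function('V')(E), 12764), Pow(Add(-12042, 44075), -1)) = Mul(Add(Mul(Pow(2, Rational(1, 2)), Pow(Rational(31, 83), Rational(1, 2))), 12764), Pow(Add(-12042, 44075), -1)) = Mul(Add(Mul(Pow(2, Rational(1, 2)), Mul(Rational(1, 83), Pow(2573, Rational(1, 2)))), 12764), Pow(32033, -1)) = Mul(Add(Mul(Rational(1, 83), Pow(5146, Rational(1, 2))), 12764), Rational(1, 32033)) = Mul(Add(12764, Mul(Rational(1, 83), Pow(5146, Rational(1, 2)))), Rational(1, 32033)) = Add(Rational(12764, 32033), Mul(Rational(1, 2658739), Pow(5146, Rational(1, 2))))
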